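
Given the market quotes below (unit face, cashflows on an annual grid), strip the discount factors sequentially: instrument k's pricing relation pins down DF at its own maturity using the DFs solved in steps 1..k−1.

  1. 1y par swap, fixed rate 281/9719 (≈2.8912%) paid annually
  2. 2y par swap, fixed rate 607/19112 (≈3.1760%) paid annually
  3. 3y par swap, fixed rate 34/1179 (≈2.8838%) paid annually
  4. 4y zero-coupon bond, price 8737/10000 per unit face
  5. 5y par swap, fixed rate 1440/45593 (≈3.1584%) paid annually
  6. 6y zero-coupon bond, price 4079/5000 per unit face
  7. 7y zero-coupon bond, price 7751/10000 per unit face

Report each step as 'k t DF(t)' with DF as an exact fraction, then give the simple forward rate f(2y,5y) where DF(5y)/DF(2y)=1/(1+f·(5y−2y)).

1 1 9719/10000
2 2 9393/10000
3 3 574/625
4 4 8737/10000
5 5 107/125
6 6 4079/5000
7 7 7751/10000
f(2y,5y) = ((9393/10000)/(107/125) − 1)/(3) = 833/25680 ≈ 3.2438%

step 1 [1y] swap r/1=281/9719: DF=(1 − 281/9719·(0))/(1+281/9719) = 9719/10000 ≈ 0.971900
step 2 [2y] swap r/1=607/19112: DF=(1 − 607/19112·(0.971900))/(1+607/19112) = 9393/10000 ≈ 0.939300
step 3 [3y] swap r/1=34/1179: DF=(1 − 34/1179·(0.971900+0.939300))/(1+34/1179) = 574/625 ≈ 0.918400
step 4 [4y] zero: DF = P = 8737/10000 ≈ 0.873700
step 5 [5y] swap r/1=1440/45593: DF=(1 − 1440/45593·(0.971900+0.939300+0.918400+0.873700))/(1+1440/45593) = 107/125 ≈ 0.856000
step 6 [6y] zero: DF = P = 4079/5000 ≈ 0.815800
step 7 [7y] zero: DF = P = 7751/10000 ≈ 0.775100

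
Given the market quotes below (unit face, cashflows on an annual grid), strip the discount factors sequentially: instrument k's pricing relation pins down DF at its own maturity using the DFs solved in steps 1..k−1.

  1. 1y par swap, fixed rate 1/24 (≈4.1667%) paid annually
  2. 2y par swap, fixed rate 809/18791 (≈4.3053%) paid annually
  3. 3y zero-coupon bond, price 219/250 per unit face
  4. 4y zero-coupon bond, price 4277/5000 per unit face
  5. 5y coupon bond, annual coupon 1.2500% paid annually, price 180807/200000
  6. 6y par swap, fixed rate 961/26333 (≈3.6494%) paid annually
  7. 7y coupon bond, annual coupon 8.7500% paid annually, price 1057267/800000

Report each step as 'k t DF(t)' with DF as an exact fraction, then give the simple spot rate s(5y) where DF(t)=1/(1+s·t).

1 1 24/25
2 2 9191/10000
3 3 219/250
4 4 4277/5000
5 5 8483/10000
6 6 4039/5000
7 7 1583/2000
s(5y) = (1/(8483/10000) − 1)/(5) = 1517/42415 ≈ 3.5766%

step 1 [1y] swap r/1=1/24: DF=(1 − 1/24·(0))/(1+1/24) = 24/25 ≈ 0.960000
step 2 [2y] swap r/1=809/18791: DF=(1 − 809/18791·(0.960000))/(1+809/18791) = 9191/10000 ≈ 0.919100
step 3 [3y] zero: DF = P = 219/250 ≈ 0.876000
step 4 [4y] zero: DF = P = 4277/5000 ≈ 0.855400
step 5 [5y] bond c/1=1/80: DF=(180807/200000 − 1/80·(0.960000+0.919100+0.876000+0.855400))/(1+1/80) = 8483/10000 ≈ 0.848300
step 6 [6y] swap r/1=961/26333: DF=(1 − 961/26333·(0.960000+0.919100+0.876000+0.855400+0.848300))/(1+961/26333) = 4039/5000 ≈ 0.807800
step 7 [7y] bond c/1=7/80: DF=(1057267/800000 − 7/80·(0.960000+0.919100+0.876000+0.855400+0.848300+0.807800))/(1+7/80) = 1583/2000 ≈ 0.791500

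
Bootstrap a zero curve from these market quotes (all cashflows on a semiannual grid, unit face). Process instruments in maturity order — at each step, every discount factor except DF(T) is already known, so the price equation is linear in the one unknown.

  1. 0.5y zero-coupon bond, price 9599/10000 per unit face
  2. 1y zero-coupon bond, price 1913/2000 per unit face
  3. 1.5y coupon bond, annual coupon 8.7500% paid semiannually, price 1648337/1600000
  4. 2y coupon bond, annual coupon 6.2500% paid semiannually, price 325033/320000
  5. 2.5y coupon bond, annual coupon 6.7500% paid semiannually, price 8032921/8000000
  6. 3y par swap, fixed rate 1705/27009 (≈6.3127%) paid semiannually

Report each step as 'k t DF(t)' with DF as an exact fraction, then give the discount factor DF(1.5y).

1 1/2 9599/10000
2 1 1913/2000
3 3/2 9067/10000
4 2 4497/5000
5 5/2 4249/5000
6 3 1659/2000
DF(1.5y) = 9067/10000 ≈ 0.906700

step 1 [0.5y] zero: DF = P = 9599/10000 ≈ 0.959900
step 2 [1y] zero: DF = P = 1913/2000 ≈ 0.956500
step 3 [1.5y] bond c/2=7/160: DF=(1648337/1600000 − 7/160·(0.959900+0.956500))/(1+7/160) = 9067/10000 ≈ 0.906700
step 4 [2y] bond c/2=1/32: DF=(325033/320000 − 1/32·(0.959900+0.956500+0.906700))/(1+1/32) = 4497/5000 ≈ 0.899400
step 5 [2.5y] bond c/2=27/800: DF=(8032921/8000000 − 27/800·(0.959900+0.956500+0.906700+0.899400))/(1+27/800) = 4249/5000 ≈ 0.849800
step 6 [3y] swap r/2=1705/54018: DF=(1 − 1705/54018·(0.959900+0.956500+0.906700+0.899400+0.849800))/(1+1705/54018) = 1659/2000 ≈ 0.829500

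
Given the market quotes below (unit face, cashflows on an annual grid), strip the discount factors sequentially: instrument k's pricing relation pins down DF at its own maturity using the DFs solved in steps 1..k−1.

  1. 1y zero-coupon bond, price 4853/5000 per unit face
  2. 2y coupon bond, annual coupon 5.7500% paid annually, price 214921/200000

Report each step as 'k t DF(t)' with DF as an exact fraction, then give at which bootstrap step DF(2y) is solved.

step 1 [1y] zero: DF = P = 4853/5000 ≈ 0.970600
step 2 [2y] bond c/1=23/400: DF=(214921/200000 − 23/400·(0.970600))/(1+23/400) = 4817/5000 ≈ 0.963400

1 1 4853/5000
2 2 4817/5000
DF(2y) is solved at step 2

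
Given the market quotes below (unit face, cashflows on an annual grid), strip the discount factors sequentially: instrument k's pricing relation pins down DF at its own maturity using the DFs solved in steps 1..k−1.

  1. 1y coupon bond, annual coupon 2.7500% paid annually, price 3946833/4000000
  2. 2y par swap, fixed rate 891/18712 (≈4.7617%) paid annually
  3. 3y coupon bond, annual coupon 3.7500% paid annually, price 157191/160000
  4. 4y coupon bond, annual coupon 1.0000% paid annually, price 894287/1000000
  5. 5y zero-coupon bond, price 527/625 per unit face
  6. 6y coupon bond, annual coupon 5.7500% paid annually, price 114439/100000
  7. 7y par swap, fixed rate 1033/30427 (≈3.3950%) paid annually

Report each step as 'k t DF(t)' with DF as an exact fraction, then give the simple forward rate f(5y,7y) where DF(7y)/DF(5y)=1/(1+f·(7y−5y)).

step 1 [1y] bond c/1=11/400: DF=(3946833/4000000 − 11/400·(0))/(1+11/400) = 9603/10000 ≈ 0.960300
step 2 [2y] swap r/1=891/18712: DF=(1 − 891/18712·(0.960300))/(1+891/18712) = 9109/10000 ≈ 0.910900
step 3 [3y] bond c/1=3/80: DF=(157191/160000 − 3/80·(0.960300+0.910900))/(1+3/80) = 8793/10000 ≈ 0.879300
step 4 [4y] bond c/1=1/100: DF=(894287/1000000 − 1/100·(0.960300+0.910900+0.879300))/(1+1/100) = 4291/5000 ≈ 0.858200
step 5 [5y] zero: DF = P = 527/625 ≈ 0.843200
step 6 [6y] bond c/1=23/400: DF=(114439/100000 − 23/400·(0.960300+0.910900+0.879300+0.858200+0.843200))/(1+23/400) = 8401/10000 ≈ 0.840100
step 7 [7y] swap r/1=1033/30427: DF=(1 − 1033/30427·(0.960300+0.910900+0.879300+0.858200+0.843200+0.840100))/(1+1033/30427) = 3967/5000 ≈ 0.793400

1 1 9603/10000
2 2 9109/10000
3 3 8793/10000
4 4 4291/5000
5 5 527/625
6 6 8401/10000
7 7 3967/5000
f(5y,7y) = ((527/625)/(3967/5000) − 1)/(2) = 249/7934 ≈ 3.1384%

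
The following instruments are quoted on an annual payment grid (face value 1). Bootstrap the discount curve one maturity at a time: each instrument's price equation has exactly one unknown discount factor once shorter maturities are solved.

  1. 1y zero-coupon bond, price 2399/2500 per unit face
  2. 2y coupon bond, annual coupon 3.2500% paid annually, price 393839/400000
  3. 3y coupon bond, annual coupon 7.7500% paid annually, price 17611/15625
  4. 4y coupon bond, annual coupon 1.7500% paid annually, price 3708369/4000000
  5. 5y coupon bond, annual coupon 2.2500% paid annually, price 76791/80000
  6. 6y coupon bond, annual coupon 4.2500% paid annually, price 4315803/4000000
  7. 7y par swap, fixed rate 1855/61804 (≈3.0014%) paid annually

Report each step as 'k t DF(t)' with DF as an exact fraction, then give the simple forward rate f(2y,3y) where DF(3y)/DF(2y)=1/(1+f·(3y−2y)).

step 1 [1y] zero: DF = P = 2399/2500 ≈ 0.959600
step 2 [2y] bond c/1=13/400: DF=(393839/400000 − 13/400·(0.959600))/(1+13/400) = 4617/5000 ≈ 0.923400
step 3 [3y] bond c/1=31/400: DF=(17611/15625 − 31/400·(0.959600+0.923400))/(1+31/400) = 4553/5000 ≈ 0.910600
step 4 [4y] bond c/1=7/400: DF=(3708369/4000000 − 7/400·(0.959600+0.923400+0.910600))/(1+7/400) = 8631/10000 ≈ 0.863100
step 5 [5y] bond c/1=9/400: DF=(76791/80000 − 9/400·(0.959600+0.923400+0.910600+0.863100))/(1+9/400) = 8583/10000 ≈ 0.858300
step 6 [6y] bond c/1=17/400: DF=(4315803/4000000 − 17/400·(0.959600+0.923400+0.910600+0.863100+0.858300))/(1+17/400) = 8509/10000 ≈ 0.850900
step 7 [7y] swap r/1=1855/61804: DF=(1 − 1855/61804·(0.959600+0.923400+0.910600+0.863100+0.858300+0.850900))/(1+1855/61804) = 1629/2000 ≈ 0.814500

1 1 2399/2500
2 2 4617/5000
3 3 4553/5000
4 4 8631/10000
5 5 8583/10000
6 6 8509/10000
7 7 1629/2000
f(2y,3y) = ((4617/5000)/(4553/5000) − 1)/(1) = 64/4553 ≈ 1.4057%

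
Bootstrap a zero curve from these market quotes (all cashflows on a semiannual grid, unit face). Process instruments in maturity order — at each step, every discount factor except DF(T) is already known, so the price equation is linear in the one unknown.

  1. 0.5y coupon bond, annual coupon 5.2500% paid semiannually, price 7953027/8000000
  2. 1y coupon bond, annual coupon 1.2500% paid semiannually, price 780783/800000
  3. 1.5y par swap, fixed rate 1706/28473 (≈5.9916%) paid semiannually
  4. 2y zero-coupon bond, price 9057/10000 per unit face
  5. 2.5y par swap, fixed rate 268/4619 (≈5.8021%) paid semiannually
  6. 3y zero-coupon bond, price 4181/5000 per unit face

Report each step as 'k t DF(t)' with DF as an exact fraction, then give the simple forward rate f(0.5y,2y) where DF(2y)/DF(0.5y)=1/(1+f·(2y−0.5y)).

1 1/2 9687/10000
2 1 9639/10000
3 3/2 9147/10000
4 2 9057/10000
5 5/2 433/500
6 3 4181/5000
f(0.5y,2y) = ((9687/10000)/(9057/10000) − 1)/(3/2) = 140/3019 ≈ 4.6373%

step 1 [0.5y] bond c/2=21/800: DF=(7953027/8000000 − 21/800·(0))/(1+21/800) = 9687/10000 ≈ 0.968700
step 2 [1y] bond c/2=1/160: DF=(780783/800000 − 1/160·(0.968700))/(1+1/160) = 9639/10000 ≈ 0.963900
step 3 [1.5y] swap r/2=853/28473: DF=(1 − 853/28473·(0.968700+0.963900))/(1+853/28473) = 9147/10000 ≈ 0.914700
step 4 [2y] zero: DF = P = 9057/10000 ≈ 0.905700
step 5 [2.5y] swap r/2=134/4619: DF=(1 − 134/4619·(0.968700+0.963900+0.914700+0.905700))/(1+134/4619) = 433/500 ≈ 0.866000
step 6 [3y] zero: DF = P = 4181/5000 ≈ 0.836200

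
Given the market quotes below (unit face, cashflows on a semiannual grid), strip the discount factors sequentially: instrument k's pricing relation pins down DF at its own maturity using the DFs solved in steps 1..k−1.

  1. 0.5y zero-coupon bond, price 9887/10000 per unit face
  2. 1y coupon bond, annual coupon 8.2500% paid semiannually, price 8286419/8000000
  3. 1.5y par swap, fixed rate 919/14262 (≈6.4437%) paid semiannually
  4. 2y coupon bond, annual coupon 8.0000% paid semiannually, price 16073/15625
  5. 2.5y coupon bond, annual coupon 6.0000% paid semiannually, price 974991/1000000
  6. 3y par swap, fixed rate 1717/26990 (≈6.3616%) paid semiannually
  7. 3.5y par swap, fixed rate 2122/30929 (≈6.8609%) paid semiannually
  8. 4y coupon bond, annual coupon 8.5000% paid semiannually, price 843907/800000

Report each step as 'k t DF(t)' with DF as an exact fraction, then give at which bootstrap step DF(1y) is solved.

1 1/2 9887/10000
2 1 2389/2500
3 3/2 9081/10000
4 2 4397/5000
5 5/2 8379/10000
6 3 8283/10000
7 7/2 3939/5000
8 4 7597/10000
DF(1y) is solved at step 2

step 1 [0.5y] zero: DF = P = 9887/10000 ≈ 0.988700
step 2 [1y] bond c/2=33/800: DF=(8286419/8000000 − 33/800·(0.988700))/(1+33/800) = 2389/2500 ≈ 0.955600
step 3 [1.5y] swap r/2=919/28524: DF=(1 − 919/28524·(0.988700+0.955600))/(1+919/28524) = 9081/10000 ≈ 0.908100
step 4 [2y] bond c/2=1/25: DF=(16073/15625 − 1/25·(0.988700+0.955600+0.908100))/(1+1/25) = 4397/5000 ≈ 0.879400
step 5 [2.5y] bond c/2=3/100: DF=(974991/1000000 − 3/100·(0.988700+0.955600+0.908100+0.879400))/(1+3/100) = 8379/10000 ≈ 0.837900
step 6 [3y] swap r/2=1717/53980: DF=(1 − 1717/53980·(0.988700+0.955600+0.908100+0.879400+0.837900))/(1+1717/53980) = 8283/10000 ≈ 0.828300
step 7 [3.5y] swap r/2=1061/30929: DF=(1 − 1061/30929·(0.988700+0.955600+0.908100+0.879400+0.837900+0.828300))/(1+1061/30929) = 3939/5000 ≈ 0.787800
step 8 [4y] bond c/2=17/400: DF=(843907/800000 − 17/400·(0.988700+0.955600+0.908100+0.879400+0.837900+0.828300+0.787800))/(1+17/400) = 7597/10000 ≈ 0.759700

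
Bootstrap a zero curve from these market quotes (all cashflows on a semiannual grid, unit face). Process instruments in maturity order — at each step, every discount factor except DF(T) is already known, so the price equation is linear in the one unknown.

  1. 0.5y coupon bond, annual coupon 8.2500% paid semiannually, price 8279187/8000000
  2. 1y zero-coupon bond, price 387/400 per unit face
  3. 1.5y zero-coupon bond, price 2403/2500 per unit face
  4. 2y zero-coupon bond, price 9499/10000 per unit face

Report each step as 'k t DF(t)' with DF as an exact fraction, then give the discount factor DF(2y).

1 1/2 9939/10000
2 1 387/400
3 3/2 2403/2500
4 2 9499/10000
DF(2y) = 9499/10000 ≈ 0.949900

step 1 [0.5y] bond c/2=33/800: DF=(8279187/8000000 − 33/800·(0))/(1+33/800) = 9939/10000 ≈ 0.993900
step 2 [1y] zero: DF = P = 387/400 ≈ 0.967500
step 3 [1.5y] zero: DF = P = 2403/2500 ≈ 0.961200
step 4 [2y] zero: DF = P = 9499/10000 ≈ 0.949900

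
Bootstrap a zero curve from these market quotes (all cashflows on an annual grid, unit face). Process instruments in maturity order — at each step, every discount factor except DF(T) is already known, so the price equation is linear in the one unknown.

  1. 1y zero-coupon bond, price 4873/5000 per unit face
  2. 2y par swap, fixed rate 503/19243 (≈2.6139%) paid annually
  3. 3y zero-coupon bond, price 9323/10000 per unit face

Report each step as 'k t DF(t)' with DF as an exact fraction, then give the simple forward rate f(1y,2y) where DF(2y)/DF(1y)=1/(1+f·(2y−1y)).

step 1 [1y] zero: DF = P = 4873/5000 ≈ 0.974600
step 2 [2y] swap r/1=503/19243: DF=(1 − 503/19243·(0.974600))/(1+503/19243) = 9497/10000 ≈ 0.949700
step 3 [3y] zero: DF = P = 9323/10000 ≈ 0.932300

1 1 4873/5000
2 2 9497/10000
3 3 9323/10000
f(1y,2y) = ((4873/5000)/(9497/10000) − 1)/(1) = 249/9497 ≈ 2.6219%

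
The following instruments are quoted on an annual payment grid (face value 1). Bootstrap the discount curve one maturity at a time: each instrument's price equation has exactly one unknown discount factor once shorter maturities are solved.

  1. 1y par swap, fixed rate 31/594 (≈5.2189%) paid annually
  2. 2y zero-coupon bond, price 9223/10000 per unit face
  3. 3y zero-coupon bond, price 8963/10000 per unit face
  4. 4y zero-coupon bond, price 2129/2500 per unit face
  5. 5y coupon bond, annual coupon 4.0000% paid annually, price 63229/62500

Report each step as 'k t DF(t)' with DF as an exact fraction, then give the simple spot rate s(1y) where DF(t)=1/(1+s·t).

1 1 594/625
2 2 9223/10000
3 3 8963/10000
4 4 2129/2500
5 5 1667/2000
s(1y) = (1/(594/625) − 1)/(1) = 31/594 ≈ 5.2189%

step 1 [1y] swap r/1=31/594: DF=(1 − 31/594·(0))/(1+31/594) = 594/625 ≈ 0.950400
step 2 [2y] zero: DF = P = 9223/10000 ≈ 0.922300
step 3 [3y] zero: DF = P = 8963/10000 ≈ 0.896300
step 4 [4y] zero: DF = P = 2129/2500 ≈ 0.851600
step 5 [5y] bond c/1=1/25: DF=(63229/62500 − 1/25·(0.950400+0.922300+0.896300+0.851600))/(1+1/25) = 1667/2000 ≈ 0.833500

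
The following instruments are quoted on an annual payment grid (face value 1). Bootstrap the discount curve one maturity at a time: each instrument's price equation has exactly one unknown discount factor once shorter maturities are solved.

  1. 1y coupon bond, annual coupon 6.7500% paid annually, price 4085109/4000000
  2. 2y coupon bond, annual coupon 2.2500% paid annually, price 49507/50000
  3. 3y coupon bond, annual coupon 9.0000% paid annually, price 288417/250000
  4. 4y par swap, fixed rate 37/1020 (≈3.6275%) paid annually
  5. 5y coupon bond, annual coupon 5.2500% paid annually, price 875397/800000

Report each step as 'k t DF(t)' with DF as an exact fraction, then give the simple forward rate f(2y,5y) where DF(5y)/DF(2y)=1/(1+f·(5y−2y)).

1 1 9567/10000
2 2 9473/10000
3 3 2253/2500
4 4 2167/2500
5 5 1713/2000
f(2y,5y) = ((9473/10000)/(1713/2000) − 1)/(3) = 908/25695 ≈ 3.5338%

step 1 [1y] bond c/1=27/400: DF=(4085109/4000000 − 27/400·(0))/(1+27/400) = 9567/10000 ≈ 0.956700
step 2 [2y] bond c/1=9/400: DF=(49507/50000 − 9/400·(0.956700))/(1+9/400) = 9473/10000 ≈ 0.947300
step 3 [3y] bond c/1=9/100: DF=(288417/250000 − 9/100·(0.956700+0.947300))/(1+9/100) = 2253/2500 ≈ 0.901200
step 4 [4y] swap r/1=37/1020: DF=(1 − 37/1020·(0.956700+0.947300+0.901200))/(1+37/1020) = 2167/2500 ≈ 0.866800
step 5 [5y] bond c/1=21/400: DF=(875397/800000 − 21/400·(0.956700+0.947300+0.901200+0.866800))/(1+21/400) = 1713/2000 ≈ 0.856500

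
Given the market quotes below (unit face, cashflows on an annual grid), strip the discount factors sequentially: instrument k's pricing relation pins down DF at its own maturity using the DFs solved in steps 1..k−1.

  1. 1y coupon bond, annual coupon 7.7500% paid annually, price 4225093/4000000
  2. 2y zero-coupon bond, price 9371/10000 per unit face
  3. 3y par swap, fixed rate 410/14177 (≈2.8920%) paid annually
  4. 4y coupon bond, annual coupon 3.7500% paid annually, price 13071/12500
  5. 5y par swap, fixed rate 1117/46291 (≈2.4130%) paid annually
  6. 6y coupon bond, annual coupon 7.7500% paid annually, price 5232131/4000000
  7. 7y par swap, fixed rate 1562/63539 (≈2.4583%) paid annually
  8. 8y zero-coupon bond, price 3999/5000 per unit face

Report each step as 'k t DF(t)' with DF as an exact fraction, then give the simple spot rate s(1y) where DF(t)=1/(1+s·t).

1 1 9803/10000
2 2 9371/10000
3 3 459/500
4 4 4527/5000
5 5 8883/10000
6 6 881/1000
7 7 4219/5000
8 8 3999/5000
s(1y) = (1/(9803/10000) − 1)/(1) = 197/9803 ≈ 2.0096%

step 1 [1y] bond c/1=31/400: DF=(4225093/4000000 − 31/400·(0))/(1+31/400) = 9803/10000 ≈ 0.980300
step 2 [2y] zero: DF = P = 9371/10000 ≈ 0.937100
step 3 [3y] swap r/1=410/14177: DF=(1 − 410/14177·(0.980300+0.937100))/(1+410/14177) = 459/500 ≈ 0.918000
step 4 [4y] bond c/1=3/80: DF=(13071/12500 − 3/80·(0.980300+0.937100+0.918000))/(1+3/80) = 4527/5000 ≈ 0.905400
step 5 [5y] swap r/1=1117/46291: DF=(1 − 1117/46291·(0.980300+0.937100+0.918000+0.905400))/(1+1117/46291) = 8883/10000 ≈ 0.888300
step 6 [6y] bond c/1=31/400: DF=(5232131/4000000 − 31/400·(0.980300+0.937100+0.918000+0.905400+0.888300))/(1+31/400) = 881/1000 ≈ 0.881000
step 7 [7y] swap r/1=1562/63539: DF=(1 − 1562/63539·(0.980300+0.937100+0.918000+0.905400+0.888300+0.881000))/(1+1562/63539) = 4219/5000 ≈ 0.843800
step 8 [8y] zero: DF = P = 3999/5000 ≈ 0.799800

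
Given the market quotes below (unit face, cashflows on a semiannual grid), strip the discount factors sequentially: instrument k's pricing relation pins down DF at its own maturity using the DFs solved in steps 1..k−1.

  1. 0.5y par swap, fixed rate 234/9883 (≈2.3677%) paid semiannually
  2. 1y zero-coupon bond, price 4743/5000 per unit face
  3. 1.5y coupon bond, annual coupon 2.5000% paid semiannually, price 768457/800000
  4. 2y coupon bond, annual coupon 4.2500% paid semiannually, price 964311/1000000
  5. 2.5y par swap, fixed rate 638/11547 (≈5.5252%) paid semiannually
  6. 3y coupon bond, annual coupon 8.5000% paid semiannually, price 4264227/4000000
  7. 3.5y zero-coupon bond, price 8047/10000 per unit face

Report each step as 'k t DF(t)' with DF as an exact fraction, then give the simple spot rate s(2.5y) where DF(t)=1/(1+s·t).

step 1 [0.5y] swap r/2=117/9883: DF=(1 − 117/9883·(0))/(1+117/9883) = 9883/10000 ≈ 0.988300
step 2 [1y] zero: DF = P = 4743/5000 ≈ 0.948600
step 3 [1.5y] bond c/2=1/80: DF=(768457/800000 − 1/80·(0.988300+0.948600))/(1+1/80) = 578/625 ≈ 0.924800
step 4 [2y] bond c/2=17/800: DF=(964311/1000000 − 17/800·(0.988300+0.948600+0.924800))/(1+17/800) = 8847/10000 ≈ 0.884700
step 5 [2.5y] swap r/2=319/11547: DF=(1 − 319/11547·(0.988300+0.948600+0.924800+0.884700))/(1+319/11547) = 2181/2500 ≈ 0.872400
step 6 [3y] bond c/2=17/400: DF=(4264227/4000000 − 17/400·(0.988300+0.948600+0.924800+0.884700+0.872400))/(1+17/400) = 8343/10000 ≈ 0.834300
step 7 [3.5y] zero: DF = P = 8047/10000 ≈ 0.804700

1 1/2 9883/10000
2 1 4743/5000
3 3/2 578/625
4 2 8847/10000
5 5/2 2181/2500
6 3 8343/10000
7 7/2 8047/10000
s(2.5y) = (1/(2181/2500) − 1)/(5/2) = 638/10905 ≈ 5.8505%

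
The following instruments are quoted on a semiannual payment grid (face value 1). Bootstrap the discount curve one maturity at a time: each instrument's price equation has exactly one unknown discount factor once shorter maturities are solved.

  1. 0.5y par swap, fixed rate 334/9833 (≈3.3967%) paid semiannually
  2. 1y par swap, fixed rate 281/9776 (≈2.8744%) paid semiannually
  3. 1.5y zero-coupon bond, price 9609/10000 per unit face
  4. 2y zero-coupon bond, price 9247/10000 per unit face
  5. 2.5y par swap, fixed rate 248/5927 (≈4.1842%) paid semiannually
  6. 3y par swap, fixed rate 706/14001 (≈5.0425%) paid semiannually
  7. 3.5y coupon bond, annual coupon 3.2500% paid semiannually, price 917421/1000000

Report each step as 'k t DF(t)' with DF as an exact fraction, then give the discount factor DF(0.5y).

1 1/2 9833/10000
2 1 9719/10000
3 3/2 9609/10000
4 2 9247/10000
5 5/2 563/625
6 3 2147/2500
7 7/2 2033/2500
DF(0.5y) = 9833/10000 ≈ 0.983300

step 1 [0.5y] swap r/2=167/9833: DF=(1 − 167/9833·(0))/(1+167/9833) = 9833/10000 ≈ 0.983300
step 2 [1y] swap r/2=281/19552: DF=(1 − 281/19552·(0.983300))/(1+281/19552) = 9719/10000 ≈ 0.971900
step 3 [1.5y] zero: DF = P = 9609/10000 ≈ 0.960900
step 4 [2y] zero: DF = P = 9247/10000 ≈ 0.924700
step 5 [2.5y] swap r/2=124/5927: DF=(1 − 124/5927·(0.983300+0.971900+0.960900+0.924700))/(1+124/5927) = 563/625 ≈ 0.900800
step 6 [3y] swap r/2=353/14001: DF=(1 − 353/14001·(0.983300+0.971900+0.960900+0.924700+0.900800))/(1+353/14001) = 2147/2500 ≈ 0.858800
step 7 [3.5y] bond c/2=13/800: DF=(917421/1000000 − 13/800·(0.983300+0.971900+0.960900+0.924700+0.900800+0.858800))/(1+13/800) = 2033/2500 ≈ 0.813200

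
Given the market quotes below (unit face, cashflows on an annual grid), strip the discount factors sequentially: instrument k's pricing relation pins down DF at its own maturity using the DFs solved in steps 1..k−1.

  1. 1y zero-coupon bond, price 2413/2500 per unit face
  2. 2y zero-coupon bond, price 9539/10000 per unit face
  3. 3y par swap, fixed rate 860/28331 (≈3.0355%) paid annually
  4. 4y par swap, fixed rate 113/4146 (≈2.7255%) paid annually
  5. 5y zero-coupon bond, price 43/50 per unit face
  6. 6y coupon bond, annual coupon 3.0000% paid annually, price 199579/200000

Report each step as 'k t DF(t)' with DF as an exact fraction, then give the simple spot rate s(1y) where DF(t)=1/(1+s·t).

1 1 2413/2500
2 2 9539/10000
3 3 457/500
4 4 8983/10000
5 5 43/50
6 6 8351/10000
s(1y) = (1/(2413/2500) − 1)/(1) = 87/2413 ≈ 3.6055%

step 1 [1y] zero: DF = P = 2413/2500 ≈ 0.965200
step 2 [2y] zero: DF = P = 9539/10000 ≈ 0.953900
step 3 [3y] swap r/1=860/28331: DF=(1 − 860/28331·(0.965200+0.953900))/(1+860/28331) = 457/500 ≈ 0.914000
step 4 [4y] swap r/1=113/4146: DF=(1 − 113/4146·(0.965200+0.953900+0.914000))/(1+113/4146) = 8983/10000 ≈ 0.898300
step 5 [5y] zero: DF = P = 43/50 ≈ 0.860000
step 6 [6y] bond c/1=3/100: DF=(199579/200000 − 3/100·(0.965200+0.953900+0.914000+0.898300+0.860000))/(1+3/100) = 8351/10000 ≈ 0.835100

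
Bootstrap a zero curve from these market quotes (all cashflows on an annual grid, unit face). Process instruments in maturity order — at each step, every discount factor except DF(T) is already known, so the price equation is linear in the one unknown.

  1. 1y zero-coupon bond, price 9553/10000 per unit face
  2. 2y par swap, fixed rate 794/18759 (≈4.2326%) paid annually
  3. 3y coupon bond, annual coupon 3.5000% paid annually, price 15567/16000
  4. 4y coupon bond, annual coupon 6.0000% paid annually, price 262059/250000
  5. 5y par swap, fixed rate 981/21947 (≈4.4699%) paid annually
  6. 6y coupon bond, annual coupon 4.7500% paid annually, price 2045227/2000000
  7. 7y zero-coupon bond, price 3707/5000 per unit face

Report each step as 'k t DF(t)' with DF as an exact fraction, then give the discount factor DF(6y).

1 1 9553/10000
2 2 4603/5000
3 3 4383/5000
4 4 8331/10000
5 5 4019/5000
6 6 1943/2500
7 7 3707/5000
DF(6y) = 1943/2500 ≈ 0.777200

step 1 [1y] zero: DF = P = 9553/10000 ≈ 0.955300
step 2 [2y] swap r/1=794/18759: DF=(1 − 794/18759·(0.955300))/(1+794/18759) = 4603/5000 ≈ 0.920600
step 3 [3y] bond c/1=7/200: DF=(15567/16000 − 7/200·(0.955300+0.920600))/(1+7/200) = 4383/5000 ≈ 0.876600
step 4 [4y] bond c/1=3/50: DF=(262059/250000 − 3/50·(0.955300+0.920600+0.876600))/(1+3/50) = 8331/10000 ≈ 0.833100
step 5 [5y] swap r/1=981/21947: DF=(1 − 981/21947·(0.955300+0.920600+0.876600+0.833100))/(1+981/21947) = 4019/5000 ≈ 0.803800
step 6 [6y] bond c/1=19/400: DF=(2045227/2000000 − 19/400·(0.955300+0.920600+0.876600+0.833100+0.803800))/(1+19/400) = 1943/2500 ≈ 0.777200
step 7 [7y] zero: DF = P = 3707/5000 ≈ 0.741400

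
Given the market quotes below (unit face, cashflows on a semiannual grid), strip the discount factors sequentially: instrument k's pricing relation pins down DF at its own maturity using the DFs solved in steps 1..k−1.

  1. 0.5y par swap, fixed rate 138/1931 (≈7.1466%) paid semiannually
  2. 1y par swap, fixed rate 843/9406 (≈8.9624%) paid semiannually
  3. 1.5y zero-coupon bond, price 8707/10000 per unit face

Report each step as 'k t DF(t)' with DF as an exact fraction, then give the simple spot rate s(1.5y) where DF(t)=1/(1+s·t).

step 1 [0.5y] swap r/2=69/1931: DF=(1 − 69/1931·(0))/(1+69/1931) = 1931/2000 ≈ 0.965500
step 2 [1y] swap r/2=843/18812: DF=(1 − 843/18812·(0.965500))/(1+843/18812) = 9157/10000 ≈ 0.915700
step 3 [1.5y] zero: DF = P = 8707/10000 ≈ 0.870700

1 1/2 1931/2000
2 1 9157/10000
3 3/2 8707/10000
s(1.5y) = (1/(8707/10000) − 1)/(3/2) = 862/8707 ≈ 9.9001%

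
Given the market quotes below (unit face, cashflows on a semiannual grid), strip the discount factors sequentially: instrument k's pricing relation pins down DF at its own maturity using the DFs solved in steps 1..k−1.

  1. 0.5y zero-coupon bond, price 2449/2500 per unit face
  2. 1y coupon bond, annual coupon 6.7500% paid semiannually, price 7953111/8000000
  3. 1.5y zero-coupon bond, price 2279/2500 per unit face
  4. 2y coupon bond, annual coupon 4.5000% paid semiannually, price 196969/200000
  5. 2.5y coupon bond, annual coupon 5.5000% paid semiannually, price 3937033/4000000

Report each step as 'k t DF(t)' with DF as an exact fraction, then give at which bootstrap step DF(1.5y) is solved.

1 1/2 2449/2500
2 1 9297/10000
3 3/2 2279/2500
4 2 9011/10000
5 5/2 8583/10000
DF(1.5y) is solved at step 3

step 1 [0.5y] zero: DF = P = 2449/2500 ≈ 0.979600
step 2 [1y] bond c/2=27/800: DF=(7953111/8000000 − 27/800·(0.979600))/(1+27/800) = 9297/10000 ≈ 0.929700
step 3 [1.5y] zero: DF = P = 2279/2500 ≈ 0.911600
step 4 [2y] bond c/2=9/400: DF=(196969/200000 − 9/400·(0.979600+0.929700+0.911600))/(1+9/400) = 9011/10000 ≈ 0.901100
step 5 [2.5y] bond c/2=11/400: DF=(3937033/4000000 − 11/400·(0.979600+0.929700+0.911600+0.901100))/(1+11/400) = 8583/10000 ≈ 0.858300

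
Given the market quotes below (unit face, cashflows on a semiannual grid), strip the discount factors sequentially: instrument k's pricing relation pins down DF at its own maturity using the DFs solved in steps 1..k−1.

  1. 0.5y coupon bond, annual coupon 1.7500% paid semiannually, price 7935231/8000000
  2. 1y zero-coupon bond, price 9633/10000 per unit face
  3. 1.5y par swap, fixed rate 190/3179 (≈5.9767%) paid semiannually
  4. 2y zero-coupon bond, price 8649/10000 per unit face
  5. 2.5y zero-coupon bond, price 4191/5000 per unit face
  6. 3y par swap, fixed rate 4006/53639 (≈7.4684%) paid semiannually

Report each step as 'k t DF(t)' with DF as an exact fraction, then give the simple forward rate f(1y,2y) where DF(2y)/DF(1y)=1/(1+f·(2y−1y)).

1 1/2 9833/10000
2 1 9633/10000
3 3/2 1829/2000
4 2 8649/10000
5 5/2 4191/5000
6 3 7997/10000
f(1y,2y) = ((9633/10000)/(8649/10000) − 1)/(1) = 328/2883 ≈ 11.3770%

step 1 [0.5y] bond c/2=7/800: DF=(7935231/8000000 − 7/800·(0))/(1+7/800) = 9833/10000 ≈ 0.983300
step 2 [1y] zero: DF = P = 9633/10000 ≈ 0.963300
step 3 [1.5y] swap r/2=95/3179: DF=(1 − 95/3179·(0.983300+0.963300))/(1+95/3179) = 1829/2000 ≈ 0.914500
step 4 [2y] zero: DF = P = 8649/10000 ≈ 0.864900
step 5 [2.5y] zero: DF = P = 4191/5000 ≈ 0.838200
step 6 [3y] swap r/2=2003/53639: DF=(1 − 2003/53639·(0.983300+0.963300+0.914500+0.864900+0.838200))/(1+2003/53639) = 7997/10000 ≈ 0.799700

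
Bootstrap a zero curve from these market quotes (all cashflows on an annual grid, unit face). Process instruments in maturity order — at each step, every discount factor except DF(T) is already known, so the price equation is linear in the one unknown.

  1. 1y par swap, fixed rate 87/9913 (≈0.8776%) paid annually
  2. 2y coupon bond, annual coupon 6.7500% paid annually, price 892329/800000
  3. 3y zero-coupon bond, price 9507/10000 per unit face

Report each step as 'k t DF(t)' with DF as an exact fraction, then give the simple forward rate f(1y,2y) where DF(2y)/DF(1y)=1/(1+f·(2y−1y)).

1 1 9913/10000
2 2 4911/5000
3 3 9507/10000
f(1y,2y) = ((9913/10000)/(4911/5000) − 1)/(1) = 91/9822 ≈ 0.9265%

step 1 [1y] swap r/1=87/9913: DF=(1 − 87/9913·(0))/(1+87/9913) = 9913/10000 ≈ 0.991300
step 2 [2y] bond c/1=27/400: DF=(892329/800000 − 27/400·(0.991300))/(1+27/400) = 4911/5000 ≈ 0.982200
step 3 [3y] zero: DF = P = 9507/10000 ≈ 0.950700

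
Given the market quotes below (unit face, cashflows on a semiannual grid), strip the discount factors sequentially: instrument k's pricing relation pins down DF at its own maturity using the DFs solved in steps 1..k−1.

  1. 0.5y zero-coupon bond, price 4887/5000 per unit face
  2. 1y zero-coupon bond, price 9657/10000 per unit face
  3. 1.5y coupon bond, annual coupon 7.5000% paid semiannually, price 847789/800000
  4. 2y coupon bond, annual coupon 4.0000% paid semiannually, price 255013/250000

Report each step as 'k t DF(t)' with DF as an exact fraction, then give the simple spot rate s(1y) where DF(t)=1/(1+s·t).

step 1 [0.5y] zero: DF = P = 4887/5000 ≈ 0.977400
step 2 [1y] zero: DF = P = 9657/10000 ≈ 0.965700
step 3 [1.5y] bond c/2=3/80: DF=(847789/800000 − 3/80·(0.977400+0.965700))/(1+3/80) = 1189/1250 ≈ 0.951200
step 4 [2y] bond c/2=1/50: DF=(255013/250000 − 1/50·(0.977400+0.965700+0.951200))/(1+1/50) = 9433/10000 ≈ 0.943300

1 1/2 4887/5000
2 1 9657/10000
3 3/2 1189/1250
4 2 9433/10000
s(1y) = (1/(9657/10000) − 1)/(1) = 343/9657 ≈ 3.5518%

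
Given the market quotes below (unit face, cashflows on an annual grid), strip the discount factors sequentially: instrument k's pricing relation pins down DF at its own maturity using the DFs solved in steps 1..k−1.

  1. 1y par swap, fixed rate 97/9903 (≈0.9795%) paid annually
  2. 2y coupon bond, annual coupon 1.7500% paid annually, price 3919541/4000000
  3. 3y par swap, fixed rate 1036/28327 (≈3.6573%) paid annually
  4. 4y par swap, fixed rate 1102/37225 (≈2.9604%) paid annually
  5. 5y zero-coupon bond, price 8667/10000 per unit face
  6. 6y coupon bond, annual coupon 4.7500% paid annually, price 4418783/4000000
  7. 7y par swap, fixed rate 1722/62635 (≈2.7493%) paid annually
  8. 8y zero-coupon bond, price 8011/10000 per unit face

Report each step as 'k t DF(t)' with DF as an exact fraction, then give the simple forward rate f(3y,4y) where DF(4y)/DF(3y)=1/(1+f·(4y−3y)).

step 1 [1y] swap r/1=97/9903: DF=(1 − 97/9903·(0))/(1+97/9903) = 9903/10000 ≈ 0.990300
step 2 [2y] bond c/1=7/400: DF=(3919541/4000000 − 7/400·(0.990300))/(1+7/400) = 473/500 ≈ 0.946000
step 3 [3y] swap r/1=1036/28327: DF=(1 − 1036/28327·(0.990300+0.946000))/(1+1036/28327) = 2241/2500 ≈ 0.896400
step 4 [4y] swap r/1=1102/37225: DF=(1 − 1102/37225·(0.990300+0.946000+0.896400))/(1+1102/37225) = 4449/5000 ≈ 0.889800
step 5 [5y] zero: DF = P = 8667/10000 ≈ 0.866700
step 6 [6y] bond c/1=19/400: DF=(4418783/4000000 − 19/400·(0.990300+0.946000+0.896400+0.889800+0.866700))/(1+19/400) = 1693/2000 ≈ 0.846500
step 7 [7y] swap r/1=1722/62635: DF=(1 − 1722/62635·(0.990300+0.946000+0.896400+0.889800+0.866700+0.846500))/(1+1722/62635) = 4139/5000 ≈ 0.827800
step 8 [8y] zero: DF = P = 8011/10000 ≈ 0.801100

1 1 9903/10000
2 2 473/500
3 3 2241/2500
4 4 4449/5000
5 5 8667/10000
6 6 1693/2000
7 7 4139/5000
8 8 8011/10000
f(3y,4y) = ((2241/2500)/(4449/5000) − 1)/(1) = 11/1483 ≈ 0.7417%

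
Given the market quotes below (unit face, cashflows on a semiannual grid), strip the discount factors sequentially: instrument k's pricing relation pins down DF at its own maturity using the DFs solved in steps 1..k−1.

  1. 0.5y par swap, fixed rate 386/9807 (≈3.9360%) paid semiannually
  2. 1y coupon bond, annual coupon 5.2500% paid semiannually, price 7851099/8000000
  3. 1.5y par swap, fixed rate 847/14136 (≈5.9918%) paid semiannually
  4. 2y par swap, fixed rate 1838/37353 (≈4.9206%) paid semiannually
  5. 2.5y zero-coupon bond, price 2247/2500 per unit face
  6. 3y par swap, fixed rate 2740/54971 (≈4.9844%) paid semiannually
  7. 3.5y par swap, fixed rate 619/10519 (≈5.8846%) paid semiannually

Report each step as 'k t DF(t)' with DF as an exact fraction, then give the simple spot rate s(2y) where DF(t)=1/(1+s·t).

step 1 [0.5y] swap r/2=193/9807: DF=(1 − 193/9807·(0))/(1+193/9807) = 9807/10000 ≈ 0.980700
step 2 [1y] bond c/2=21/800: DF=(7851099/8000000 − 21/800·(0.980700))/(1+21/800) = 582/625 ≈ 0.931200
step 3 [1.5y] swap r/2=847/28272: DF=(1 − 847/28272·(0.980700+0.931200))/(1+847/28272) = 9153/10000 ≈ 0.915300
step 4 [2y] swap r/2=919/37353: DF=(1 − 919/37353·(0.980700+0.931200+0.915300))/(1+919/37353) = 9081/10000 ≈ 0.908100
step 5 [2.5y] zero: DF = P = 2247/2500 ≈ 0.898800
step 6 [3y] swap r/2=1370/54971: DF=(1 − 1370/54971·(0.980700+0.931200+0.915300+0.908100+0.898800))/(1+1370/54971) = 863/1000 ≈ 0.863000
step 7 [3.5y] swap r/2=619/21038: DF=(1 − 619/21038·(0.980700+0.931200+0.915300+0.908100+0.898800+0.863000))/(1+619/21038) = 8143/10000 ≈ 0.814300

1 1/2 9807/10000
2 1 582/625
3 3/2 9153/10000
4 2 9081/10000
5 5/2 2247/2500
6 3 863/1000
7 7/2 8143/10000
s(2y) = (1/(9081/10000) − 1)/(2) = 919/18162 ≈ 5.0600%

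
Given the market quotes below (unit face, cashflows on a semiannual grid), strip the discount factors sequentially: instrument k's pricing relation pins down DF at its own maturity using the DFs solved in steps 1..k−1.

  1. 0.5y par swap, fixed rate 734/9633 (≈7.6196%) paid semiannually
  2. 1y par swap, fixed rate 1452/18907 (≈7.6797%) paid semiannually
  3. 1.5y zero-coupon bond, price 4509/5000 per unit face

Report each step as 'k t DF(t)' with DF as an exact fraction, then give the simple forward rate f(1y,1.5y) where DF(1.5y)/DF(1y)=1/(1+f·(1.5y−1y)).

1 1/2 9633/10000
2 1 4637/5000
3 3/2 4509/5000
f(1y,1.5y) = ((4637/5000)/(4509/5000) − 1)/(1/2) = 256/4509 ≈ 5.6775%

step 1 [0.5y] swap r/2=367/9633: DF=(1 − 367/9633·(0))/(1+367/9633) = 9633/10000 ≈ 0.963300
step 2 [1y] swap r/2=726/18907: DF=(1 − 726/18907·(0.963300))/(1+726/18907) = 4637/5000 ≈ 0.927400
step 3 [1.5y] zero: DF = P = 4509/5000 ≈ 0.901800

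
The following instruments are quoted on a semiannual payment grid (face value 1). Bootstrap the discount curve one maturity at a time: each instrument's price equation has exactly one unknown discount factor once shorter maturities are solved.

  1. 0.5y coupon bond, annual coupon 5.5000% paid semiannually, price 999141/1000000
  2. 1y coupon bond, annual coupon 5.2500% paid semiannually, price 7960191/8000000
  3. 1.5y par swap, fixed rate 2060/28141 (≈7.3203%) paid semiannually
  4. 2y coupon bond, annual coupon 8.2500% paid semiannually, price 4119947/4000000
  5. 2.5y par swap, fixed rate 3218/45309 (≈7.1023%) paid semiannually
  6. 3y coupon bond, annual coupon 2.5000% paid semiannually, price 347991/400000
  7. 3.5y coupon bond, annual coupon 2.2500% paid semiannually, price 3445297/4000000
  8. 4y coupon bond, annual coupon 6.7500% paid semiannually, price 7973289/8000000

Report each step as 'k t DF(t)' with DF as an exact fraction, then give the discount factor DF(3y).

step 1 [0.5y] bond c/2=11/400: DF=(999141/1000000 − 11/400·(0))/(1+11/400) = 2431/2500 ≈ 0.972400
step 2 [1y] bond c/2=21/800: DF=(7960191/8000000 − 21/800·(0.972400))/(1+21/800) = 9447/10000 ≈ 0.944700
step 3 [1.5y] swap r/2=1030/28141: DF=(1 − 1030/28141·(0.972400+0.944700))/(1+1030/28141) = 897/1000 ≈ 0.897000
step 4 [2y] bond c/2=33/800: DF=(4119947/4000000 − 33/800·(0.972400+0.944700+0.897000))/(1+33/800) = 8777/10000 ≈ 0.877700
step 5 [2.5y] swap r/2=1609/45309: DF=(1 − 1609/45309·(0.972400+0.944700+0.897000+0.877700))/(1+1609/45309) = 8391/10000 ≈ 0.839100
step 6 [3y] bond c/2=1/80: DF=(347991/400000 − 1/80·(0.972400+0.944700+0.897000+0.877700+0.839100))/(1+1/80) = 8033/10000 ≈ 0.803300
step 7 [3.5y] bond c/2=9/800: DF=(3445297/4000000 − 9/800·(0.972400+0.944700+0.897000+0.877700+0.839100+0.803300))/(1+9/800) = 1981/2500 ≈ 0.792400
step 8 [4y] bond c/2=27/800: DF=(7973289/8000000 − 27/800·(0.972400+0.944700+0.897000+0.877700+0.839100+0.803300+0.792400))/(1+27/800) = 7641/10000 ≈ 0.764100

1 1/2 2431/2500
2 1 9447/10000
3 3/2 897/1000
4 2 8777/10000
5 5/2 8391/10000
6 3 8033/10000
7 7/2 1981/2500
8 4 7641/10000
DF(3y) = 8033/10000 ≈ 0.803300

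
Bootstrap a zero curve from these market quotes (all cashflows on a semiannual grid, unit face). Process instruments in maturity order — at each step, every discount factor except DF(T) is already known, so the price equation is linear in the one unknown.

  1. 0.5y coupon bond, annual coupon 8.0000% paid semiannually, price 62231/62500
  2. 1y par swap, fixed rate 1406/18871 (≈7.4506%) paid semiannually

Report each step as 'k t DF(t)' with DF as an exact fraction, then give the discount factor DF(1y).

step 1 [0.5y] bond c/2=1/25: DF=(62231/62500 − 1/25·(0))/(1+1/25) = 4787/5000 ≈ 0.957400
step 2 [1y] swap r/2=703/18871: DF=(1 − 703/18871·(0.957400))/(1+703/18871) = 9297/10000 ≈ 0.929700

1 1/2 4787/5000
2 1 9297/10000
DF(1y) = 9297/10000 ≈ 0.929700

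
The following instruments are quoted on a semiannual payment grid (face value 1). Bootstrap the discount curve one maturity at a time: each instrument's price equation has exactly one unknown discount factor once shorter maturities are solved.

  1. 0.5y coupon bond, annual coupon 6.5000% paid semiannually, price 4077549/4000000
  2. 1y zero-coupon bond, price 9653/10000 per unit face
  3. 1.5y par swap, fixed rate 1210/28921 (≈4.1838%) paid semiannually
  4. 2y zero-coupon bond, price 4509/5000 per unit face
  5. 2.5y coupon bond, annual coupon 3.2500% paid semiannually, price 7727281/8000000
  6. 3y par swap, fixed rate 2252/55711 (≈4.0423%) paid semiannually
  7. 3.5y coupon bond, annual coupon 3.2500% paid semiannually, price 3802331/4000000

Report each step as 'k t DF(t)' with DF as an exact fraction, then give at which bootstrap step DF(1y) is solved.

step 1 [0.5y] bond c/2=13/400: DF=(4077549/4000000 − 13/400·(0))/(1+13/400) = 9873/10000 ≈ 0.987300
step 2 [1y] zero: DF = P = 9653/10000 ≈ 0.965300
step 3 [1.5y] swap r/2=605/28921: DF=(1 − 605/28921·(0.987300+0.965300))/(1+605/28921) = 1879/2000 ≈ 0.939500
step 4 [2y] zero: DF = P = 4509/5000 ≈ 0.901800
step 5 [2.5y] bond c/2=13/800: DF=(7727281/8000000 − 13/800·(0.987300+0.965300+0.939500+0.901800))/(1+13/800) = 4449/5000 ≈ 0.889800
step 6 [3y] swap r/2=1126/55711: DF=(1 − 1126/55711·(0.987300+0.965300+0.939500+0.901800+0.889800))/(1+1126/55711) = 4437/5000 ≈ 0.887400
step 7 [3.5y] bond c/2=13/800: DF=(3802331/4000000 − 13/800·(0.987300+0.965300+0.939500+0.901800+0.889800+0.887400))/(1+13/800) = 8463/10000 ≈ 0.846300

1 1/2 9873/10000
2 1 9653/10000
3 3/2 1879/2000
4 2 4509/5000
5 5/2 4449/5000
6 3 4437/5000
7 7/2 8463/10000
DF(1y) is solved at step 2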